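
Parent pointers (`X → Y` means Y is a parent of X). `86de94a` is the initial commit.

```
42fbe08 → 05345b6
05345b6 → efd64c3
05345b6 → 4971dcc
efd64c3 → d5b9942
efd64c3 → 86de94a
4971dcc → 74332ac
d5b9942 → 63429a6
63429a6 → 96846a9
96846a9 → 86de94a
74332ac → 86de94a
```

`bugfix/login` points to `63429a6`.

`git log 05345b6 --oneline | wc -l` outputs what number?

8

Walking parent pointers from 05345b6: reachable set = {05345b6, 4971dcc, 63429a6, 74332ac, 86de94a, 96846a9, d5b9942, efd64c3}.
That is 8 commits.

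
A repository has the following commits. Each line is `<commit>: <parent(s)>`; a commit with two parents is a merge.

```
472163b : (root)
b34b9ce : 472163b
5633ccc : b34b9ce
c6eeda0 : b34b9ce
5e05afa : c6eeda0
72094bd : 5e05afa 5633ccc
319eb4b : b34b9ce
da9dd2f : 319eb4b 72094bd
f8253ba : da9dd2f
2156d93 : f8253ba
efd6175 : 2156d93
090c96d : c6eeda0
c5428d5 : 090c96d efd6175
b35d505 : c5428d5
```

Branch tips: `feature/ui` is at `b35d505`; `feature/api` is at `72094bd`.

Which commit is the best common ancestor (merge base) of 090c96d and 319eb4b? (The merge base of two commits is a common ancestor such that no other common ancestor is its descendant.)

b34b9ce

Ancestors of 090c96d: {090c96d, 472163b, b34b9ce, c6eeda0}.
Ancestors of 319eb4b: {319eb4b, 472163b, b34b9ce}.
Common ancestors: {472163b, b34b9ce}.
Among these, b34b9ce is not an ancestor of any other common ancestor — it is the merge base.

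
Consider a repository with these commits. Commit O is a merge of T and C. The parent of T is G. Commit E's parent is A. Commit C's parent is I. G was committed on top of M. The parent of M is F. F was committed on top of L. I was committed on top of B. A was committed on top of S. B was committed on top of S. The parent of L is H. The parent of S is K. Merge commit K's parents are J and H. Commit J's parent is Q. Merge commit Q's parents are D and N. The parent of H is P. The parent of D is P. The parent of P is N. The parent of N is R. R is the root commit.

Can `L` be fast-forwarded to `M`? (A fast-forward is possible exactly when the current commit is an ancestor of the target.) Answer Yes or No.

A fast-forward from L to M is possible iff L is an ancestor of M.
Ancestors of M: {F, H, L, M, N, P, R}.
L is among them, so fast-forward is possible.

Yes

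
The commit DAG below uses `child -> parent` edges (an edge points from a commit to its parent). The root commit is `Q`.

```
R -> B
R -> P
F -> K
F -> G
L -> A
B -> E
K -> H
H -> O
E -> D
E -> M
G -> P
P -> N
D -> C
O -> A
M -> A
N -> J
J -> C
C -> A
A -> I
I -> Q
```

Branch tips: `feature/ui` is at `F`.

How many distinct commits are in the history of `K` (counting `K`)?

6

Walking parent pointers from K: reachable set = {A, H, I, K, O, Q}.
That is 6 commits.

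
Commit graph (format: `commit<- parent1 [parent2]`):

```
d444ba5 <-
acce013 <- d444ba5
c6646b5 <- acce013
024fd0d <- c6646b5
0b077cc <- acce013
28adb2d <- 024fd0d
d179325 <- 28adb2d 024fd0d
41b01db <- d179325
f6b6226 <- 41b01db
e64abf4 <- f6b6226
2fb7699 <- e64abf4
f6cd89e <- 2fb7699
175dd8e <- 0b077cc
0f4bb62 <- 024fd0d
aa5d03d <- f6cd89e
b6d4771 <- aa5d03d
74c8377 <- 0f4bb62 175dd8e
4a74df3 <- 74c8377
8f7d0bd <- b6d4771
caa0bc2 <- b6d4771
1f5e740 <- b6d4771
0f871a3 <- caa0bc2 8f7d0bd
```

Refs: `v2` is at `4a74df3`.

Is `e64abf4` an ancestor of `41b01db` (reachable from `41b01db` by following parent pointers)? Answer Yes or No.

No

Ancestors of 41b01db: {024fd0d, 28adb2d, 41b01db, acce013, c6646b5, d179325, d444ba5}.
e64abf4 is not in that set, so it is not an ancestor of 41b01db.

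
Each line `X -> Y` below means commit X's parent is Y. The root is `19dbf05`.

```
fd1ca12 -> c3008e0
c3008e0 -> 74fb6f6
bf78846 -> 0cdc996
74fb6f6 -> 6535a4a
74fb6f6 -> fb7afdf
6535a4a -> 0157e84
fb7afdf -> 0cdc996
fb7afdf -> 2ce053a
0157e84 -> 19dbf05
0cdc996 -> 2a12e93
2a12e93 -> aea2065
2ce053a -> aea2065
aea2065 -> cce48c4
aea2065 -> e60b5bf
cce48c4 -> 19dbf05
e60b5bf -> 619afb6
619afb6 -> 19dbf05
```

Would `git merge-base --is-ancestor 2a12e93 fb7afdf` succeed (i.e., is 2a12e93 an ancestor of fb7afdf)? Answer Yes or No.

Yes

Ancestors of fb7afdf (commits reachable by following parents): {0cdc996, 19dbf05, 2a12e93, 2ce053a, 619afb6, aea2065, cce48c4, e60b5bf, fb7afdf}.
2a12e93 is in that set, so it is an ancestor of fb7afdf.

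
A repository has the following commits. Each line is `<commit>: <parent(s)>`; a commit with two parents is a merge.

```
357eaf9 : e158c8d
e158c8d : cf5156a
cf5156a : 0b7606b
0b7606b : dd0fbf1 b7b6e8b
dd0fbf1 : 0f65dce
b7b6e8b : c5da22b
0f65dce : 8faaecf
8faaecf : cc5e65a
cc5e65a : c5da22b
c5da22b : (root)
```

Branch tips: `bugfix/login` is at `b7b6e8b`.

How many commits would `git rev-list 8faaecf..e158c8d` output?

Reachable from e158c8d: {0b7606b, 0f65dce, 8faaecf, b7b6e8b, c5da22b, cc5e65a, cf5156a, dd0fbf1, e158c8d}.
Reachable from 8faaecf: {8faaecf, c5da22b, cc5e65a}.
In e158c8d's history but not 8faaecf's: {0b7606b, 0f65dce, b7b6e8b, cf5156a, dd0fbf1, e158c8d} — 6 commits.

6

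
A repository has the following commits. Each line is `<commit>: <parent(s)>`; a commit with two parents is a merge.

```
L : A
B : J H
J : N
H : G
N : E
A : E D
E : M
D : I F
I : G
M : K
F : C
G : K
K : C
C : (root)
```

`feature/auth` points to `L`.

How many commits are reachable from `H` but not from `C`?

Reachable from H: {C, G, H, K}.
Reachable from C: {C}.
In H's history but not C's: {G, H, K} — 3 commits.

3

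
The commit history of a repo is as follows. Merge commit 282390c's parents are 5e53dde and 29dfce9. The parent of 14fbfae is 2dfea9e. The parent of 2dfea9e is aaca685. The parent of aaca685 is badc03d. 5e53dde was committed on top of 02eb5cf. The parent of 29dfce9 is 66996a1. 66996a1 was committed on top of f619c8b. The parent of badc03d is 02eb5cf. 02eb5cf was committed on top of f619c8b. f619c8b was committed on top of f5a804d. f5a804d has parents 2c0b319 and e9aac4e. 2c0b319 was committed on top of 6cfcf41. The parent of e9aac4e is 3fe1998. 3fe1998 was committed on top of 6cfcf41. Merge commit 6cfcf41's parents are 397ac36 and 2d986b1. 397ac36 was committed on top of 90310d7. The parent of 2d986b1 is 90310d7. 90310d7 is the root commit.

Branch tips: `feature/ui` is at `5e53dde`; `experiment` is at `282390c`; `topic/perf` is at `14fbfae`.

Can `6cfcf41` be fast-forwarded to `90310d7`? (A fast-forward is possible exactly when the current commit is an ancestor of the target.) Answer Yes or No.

No

A fast-forward from 6cfcf41 to 90310d7 is possible iff 6cfcf41 is an ancestor of 90310d7.
Ancestors of 90310d7: {90310d7}.
6cfcf41 is not among them, so fast-forward is not possible.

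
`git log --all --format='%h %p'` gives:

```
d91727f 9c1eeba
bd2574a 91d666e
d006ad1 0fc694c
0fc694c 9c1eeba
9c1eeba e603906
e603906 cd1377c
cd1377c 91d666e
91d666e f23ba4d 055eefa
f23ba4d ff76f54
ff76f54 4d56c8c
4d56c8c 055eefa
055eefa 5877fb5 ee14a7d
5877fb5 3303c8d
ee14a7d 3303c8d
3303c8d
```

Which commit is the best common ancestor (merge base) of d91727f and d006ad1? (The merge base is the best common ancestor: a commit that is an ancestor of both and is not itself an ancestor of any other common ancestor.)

Ancestors of d91727f: {055eefa, 3303c8d, 4d56c8c, 5877fb5, 91d666e, 9c1eeba, cd1377c, d91727f, e603906, ee14a7d, f23ba4d, ff76f54}.
Ancestors of d006ad1: {055eefa, 0fc694c, 3303c8d, 4d56c8c, 5877fb5, 91d666e, 9c1eeba, cd1377c, d006ad1, e603906, ee14a7d, f23ba4d, ff76f54}.
Common ancestors: {055eefa, 3303c8d, 4d56c8c, 5877fb5, 91d666e, 9c1eeba, cd1377c, e603906, ee14a7d, f23ba4d, ff76f54}.
Among these, 9c1eeba is not an ancestor of any other common ancestor — it is the merge base.

9c1eeba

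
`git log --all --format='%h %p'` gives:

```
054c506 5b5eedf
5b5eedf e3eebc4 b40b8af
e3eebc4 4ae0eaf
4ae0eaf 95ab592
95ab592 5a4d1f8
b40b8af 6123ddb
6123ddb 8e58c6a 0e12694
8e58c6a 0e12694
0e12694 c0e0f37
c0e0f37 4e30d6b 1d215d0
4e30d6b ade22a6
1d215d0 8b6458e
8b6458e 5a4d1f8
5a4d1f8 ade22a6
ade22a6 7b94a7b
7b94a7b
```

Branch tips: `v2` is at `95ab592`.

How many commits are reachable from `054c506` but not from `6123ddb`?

6

Reachable from 054c506: {054c506, 0e12694, 1d215d0, 4ae0eaf, 4e30d6b, 5a4d1f8, 5b5eedf, 6123ddb, 7b94a7b, 8b6458e, 8e58c6a, 95ab592, ade22a6, b40b8af, c0e0f37, e3eebc4}.
Reachable from 6123ddb: {0e12694, 1d215d0, 4e30d6b, 5a4d1f8, 6123ddb, 7b94a7b, 8b6458e, 8e58c6a, ade22a6, c0e0f37}.
In 054c506's history but not 6123ddb's: {054c506, 4ae0eaf, 5b5eedf, 95ab592, b40b8af, e3eebc4} — 6 commits.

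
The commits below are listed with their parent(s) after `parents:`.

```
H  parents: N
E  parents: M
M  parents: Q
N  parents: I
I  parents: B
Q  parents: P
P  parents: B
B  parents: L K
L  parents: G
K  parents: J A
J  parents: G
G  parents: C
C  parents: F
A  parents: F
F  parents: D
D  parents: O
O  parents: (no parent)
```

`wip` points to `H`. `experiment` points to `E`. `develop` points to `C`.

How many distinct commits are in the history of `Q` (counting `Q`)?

Walking parent pointers from Q: reachable set = {A, B, C, D, F, G, J, K, L, O, P, Q}.
That is 12 commits.

12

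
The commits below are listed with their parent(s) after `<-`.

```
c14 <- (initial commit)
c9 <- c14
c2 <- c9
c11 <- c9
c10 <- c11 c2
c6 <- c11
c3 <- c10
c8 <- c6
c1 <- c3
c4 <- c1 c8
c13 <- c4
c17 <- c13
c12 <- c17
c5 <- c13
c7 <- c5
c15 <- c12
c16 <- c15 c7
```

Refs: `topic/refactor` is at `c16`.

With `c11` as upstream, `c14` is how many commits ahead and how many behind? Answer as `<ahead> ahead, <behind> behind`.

Reachable from c14: {c14}.
Reachable from c11: {c11, c14, c9}.
Only in c14's history (ahead): {} — 0.
Only in c11's history (behind): {c11, c9} — 2.

0 ahead, 2 behind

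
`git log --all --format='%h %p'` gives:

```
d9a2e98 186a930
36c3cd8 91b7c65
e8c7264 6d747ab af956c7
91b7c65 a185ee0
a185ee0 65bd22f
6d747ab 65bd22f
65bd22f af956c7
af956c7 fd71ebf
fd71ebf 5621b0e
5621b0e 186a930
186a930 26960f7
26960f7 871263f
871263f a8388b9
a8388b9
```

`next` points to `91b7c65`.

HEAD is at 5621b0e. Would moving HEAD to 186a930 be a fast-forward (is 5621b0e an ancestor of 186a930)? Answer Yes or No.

No

A fast-forward from 5621b0e to 186a930 is possible iff 5621b0e is an ancestor of 186a930.
Ancestors of 186a930: {186a930, 26960f7, 871263f, a8388b9}.
5621b0e is not among them, so fast-forward is not possible.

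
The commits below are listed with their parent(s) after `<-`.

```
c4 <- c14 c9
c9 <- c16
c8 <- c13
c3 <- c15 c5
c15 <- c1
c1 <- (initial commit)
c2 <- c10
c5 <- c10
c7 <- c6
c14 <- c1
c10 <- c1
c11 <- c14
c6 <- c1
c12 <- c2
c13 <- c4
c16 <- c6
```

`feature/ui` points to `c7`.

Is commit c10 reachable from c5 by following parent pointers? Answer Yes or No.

Yes

Ancestors of c5 (commits reachable by following parents): {c1, c10, c5}.
c10 is in that set, so it is an ancestor of c5.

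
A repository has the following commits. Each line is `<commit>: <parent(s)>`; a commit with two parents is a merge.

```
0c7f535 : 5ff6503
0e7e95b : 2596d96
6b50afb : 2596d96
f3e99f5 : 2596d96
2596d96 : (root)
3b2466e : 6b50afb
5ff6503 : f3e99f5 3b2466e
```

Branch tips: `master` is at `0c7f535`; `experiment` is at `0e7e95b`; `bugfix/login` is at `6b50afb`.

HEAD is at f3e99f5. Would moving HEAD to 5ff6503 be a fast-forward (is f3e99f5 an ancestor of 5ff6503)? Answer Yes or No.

A fast-forward from f3e99f5 to 5ff6503 is possible iff f3e99f5 is an ancestor of 5ff6503.
Ancestors of 5ff6503: {2596d96, 3b2466e, 5ff6503, 6b50afb, f3e99f5}.
f3e99f5 is among them, so fast-forward is possible.

Yes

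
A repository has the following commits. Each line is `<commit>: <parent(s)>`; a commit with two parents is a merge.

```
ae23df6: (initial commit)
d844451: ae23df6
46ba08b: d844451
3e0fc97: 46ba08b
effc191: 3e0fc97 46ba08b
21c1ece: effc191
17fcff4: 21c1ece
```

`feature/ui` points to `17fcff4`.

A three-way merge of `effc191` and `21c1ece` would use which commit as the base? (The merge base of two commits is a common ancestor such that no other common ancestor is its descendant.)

Ancestors of effc191: {3e0fc97, 46ba08b, ae23df6, d844451, effc191}.
Ancestors of 21c1ece: {21c1ece, 3e0fc97, 46ba08b, ae23df6, d844451, effc191}.
Common ancestors: {3e0fc97, 46ba08b, ae23df6, d844451, effc191}.
Among these, effc191 is not an ancestor of any other common ancestor — it is the merge base.

effc191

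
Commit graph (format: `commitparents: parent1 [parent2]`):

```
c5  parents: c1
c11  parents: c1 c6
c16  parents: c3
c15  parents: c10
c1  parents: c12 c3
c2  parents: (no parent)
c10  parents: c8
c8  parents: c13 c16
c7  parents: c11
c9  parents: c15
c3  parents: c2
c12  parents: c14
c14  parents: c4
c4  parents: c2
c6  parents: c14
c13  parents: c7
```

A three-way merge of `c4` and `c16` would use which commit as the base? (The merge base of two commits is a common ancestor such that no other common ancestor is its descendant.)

Ancestors of c4: {c2, c4}.
Ancestors of c16: {c16, c2, c3}.
Common ancestors: {c2}.
The only common ancestor is c2, so it is the merge base.

c2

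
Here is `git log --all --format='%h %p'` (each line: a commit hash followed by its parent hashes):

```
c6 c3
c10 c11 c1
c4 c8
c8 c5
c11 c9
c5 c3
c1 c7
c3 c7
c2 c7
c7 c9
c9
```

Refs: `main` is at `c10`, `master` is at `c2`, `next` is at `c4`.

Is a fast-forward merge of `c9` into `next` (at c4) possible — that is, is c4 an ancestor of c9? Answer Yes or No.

No

A fast-forward from c4 to c9 is possible iff c4 is an ancestor of c9.
Ancestors of c9: {c9}.
c4 is not among them, so fast-forward is not possible.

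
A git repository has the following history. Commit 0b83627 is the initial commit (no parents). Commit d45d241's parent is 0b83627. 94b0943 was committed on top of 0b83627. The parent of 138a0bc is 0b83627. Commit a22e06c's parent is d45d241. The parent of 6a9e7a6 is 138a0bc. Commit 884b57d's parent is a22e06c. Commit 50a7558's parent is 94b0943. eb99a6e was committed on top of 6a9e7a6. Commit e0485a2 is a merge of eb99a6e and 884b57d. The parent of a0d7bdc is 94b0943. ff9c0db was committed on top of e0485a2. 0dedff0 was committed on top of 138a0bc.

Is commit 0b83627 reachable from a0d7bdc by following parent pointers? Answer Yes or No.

Yes

Ancestors of a0d7bdc (commits reachable by following parents): {0b83627, 94b0943, a0d7bdc}.
0b83627 is in that set, so it is an ancestor of a0d7bdc.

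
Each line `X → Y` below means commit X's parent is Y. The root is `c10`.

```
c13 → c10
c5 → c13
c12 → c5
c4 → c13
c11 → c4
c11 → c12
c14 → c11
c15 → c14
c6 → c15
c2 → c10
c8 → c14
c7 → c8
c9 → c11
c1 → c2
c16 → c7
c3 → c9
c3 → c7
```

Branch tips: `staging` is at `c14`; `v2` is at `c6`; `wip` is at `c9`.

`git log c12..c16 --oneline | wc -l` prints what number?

Reachable from c16: {c10, c11, c12, c13, c14, c16, c4, c5, c7, c8}.
Reachable from c12: {c10, c12, c13, c5}.
In c16's history but not c12's: {c11, c14, c16, c4, c7, c8} — 6 commits.

6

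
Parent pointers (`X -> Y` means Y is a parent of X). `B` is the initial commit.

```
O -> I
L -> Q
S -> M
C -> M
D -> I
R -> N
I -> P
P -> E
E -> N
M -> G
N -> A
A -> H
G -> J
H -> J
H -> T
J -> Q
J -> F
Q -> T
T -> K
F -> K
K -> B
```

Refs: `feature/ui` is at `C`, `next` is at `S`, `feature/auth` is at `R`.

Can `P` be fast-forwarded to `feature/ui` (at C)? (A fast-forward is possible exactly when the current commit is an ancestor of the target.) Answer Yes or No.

A fast-forward from P to C is possible iff P is an ancestor of C.
Ancestors of C: {B, C, F, G, J, K, M, Q, T}.
P is not among them, so fast-forward is not possible.

No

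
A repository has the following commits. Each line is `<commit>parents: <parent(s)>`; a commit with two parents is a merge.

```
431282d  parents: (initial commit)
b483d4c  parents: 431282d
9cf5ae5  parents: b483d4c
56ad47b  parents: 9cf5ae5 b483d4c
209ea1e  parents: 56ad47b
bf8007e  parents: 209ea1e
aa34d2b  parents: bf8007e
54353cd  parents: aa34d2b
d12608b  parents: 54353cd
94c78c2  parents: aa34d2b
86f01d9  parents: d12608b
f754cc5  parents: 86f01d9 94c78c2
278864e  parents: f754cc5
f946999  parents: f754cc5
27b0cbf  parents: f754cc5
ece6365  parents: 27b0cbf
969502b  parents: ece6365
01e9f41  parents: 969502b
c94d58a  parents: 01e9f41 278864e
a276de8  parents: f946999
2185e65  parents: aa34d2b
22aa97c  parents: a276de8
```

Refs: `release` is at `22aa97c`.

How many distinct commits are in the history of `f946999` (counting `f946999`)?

13

Walking parent pointers from f946999: reachable set = {209ea1e, 431282d, 54353cd, 56ad47b, 86f01d9, 94c78c2, 9cf5ae5, aa34d2b, b483d4c, bf8007e, d12608b, f754cc5, f946999}.
That is 13 commits.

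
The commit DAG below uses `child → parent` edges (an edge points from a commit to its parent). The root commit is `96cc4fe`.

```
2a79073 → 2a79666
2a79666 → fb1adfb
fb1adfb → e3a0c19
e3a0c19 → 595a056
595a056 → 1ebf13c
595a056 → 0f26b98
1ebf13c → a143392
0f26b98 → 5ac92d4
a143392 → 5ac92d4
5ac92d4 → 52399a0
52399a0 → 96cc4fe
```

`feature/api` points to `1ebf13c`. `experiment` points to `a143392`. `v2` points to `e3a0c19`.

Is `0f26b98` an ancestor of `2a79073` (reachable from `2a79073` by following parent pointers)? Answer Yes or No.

Yes

Ancestors of 2a79073 (commits reachable by following parents): {0f26b98, 1ebf13c, 2a79073, 2a79666, 52399a0, 595a056, 5ac92d4, 96cc4fe, a143392, e3a0c19, fb1adfb}.
0f26b98 is in that set, so it is an ancestor of 2a79073.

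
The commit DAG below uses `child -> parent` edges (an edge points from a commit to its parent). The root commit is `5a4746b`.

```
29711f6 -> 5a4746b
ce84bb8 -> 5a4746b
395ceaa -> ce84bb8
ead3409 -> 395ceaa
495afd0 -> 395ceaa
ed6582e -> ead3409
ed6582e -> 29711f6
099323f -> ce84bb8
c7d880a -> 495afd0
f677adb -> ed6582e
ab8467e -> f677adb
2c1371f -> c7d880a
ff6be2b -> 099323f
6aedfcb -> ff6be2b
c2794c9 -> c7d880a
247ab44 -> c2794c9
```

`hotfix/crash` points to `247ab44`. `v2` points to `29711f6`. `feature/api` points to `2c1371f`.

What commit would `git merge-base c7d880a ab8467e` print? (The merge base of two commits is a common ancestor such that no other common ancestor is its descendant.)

395ceaa

Ancestors of c7d880a: {395ceaa, 495afd0, 5a4746b, c7d880a, ce84bb8}.
Ancestors of ab8467e: {29711f6, 395ceaa, 5a4746b, ab8467e, ce84bb8, ead3409, ed6582e, f677adb}.
Common ancestors: {395ceaa, 5a4746b, ce84bb8}.
Among these, 395ceaa is not an ancestor of any other common ancestor — it is the merge base.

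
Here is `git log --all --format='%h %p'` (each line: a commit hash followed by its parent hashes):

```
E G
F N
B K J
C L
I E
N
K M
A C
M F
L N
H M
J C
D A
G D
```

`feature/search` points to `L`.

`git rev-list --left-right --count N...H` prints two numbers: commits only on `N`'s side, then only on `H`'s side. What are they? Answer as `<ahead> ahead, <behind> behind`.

Reachable from N: {N}.
Reachable from H: {F, H, M, N}.
Only in N's history (ahead): {} — 0.
Only in H's history (behind): {F, H, M} — 3.

0 ahead, 3 behind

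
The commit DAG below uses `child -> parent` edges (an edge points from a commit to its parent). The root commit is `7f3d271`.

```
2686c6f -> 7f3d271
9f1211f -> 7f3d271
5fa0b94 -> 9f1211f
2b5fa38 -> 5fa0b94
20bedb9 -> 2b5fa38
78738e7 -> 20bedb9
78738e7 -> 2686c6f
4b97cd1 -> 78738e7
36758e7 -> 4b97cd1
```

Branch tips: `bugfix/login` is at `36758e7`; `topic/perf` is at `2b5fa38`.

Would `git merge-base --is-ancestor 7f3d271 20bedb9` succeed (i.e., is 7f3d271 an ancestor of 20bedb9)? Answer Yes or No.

Yes

Ancestors of 20bedb9 (commits reachable by following parents): {20bedb9, 2b5fa38, 5fa0b94, 7f3d271, 9f1211f}.
7f3d271 is in that set, so it is an ancestor of 20bedb9.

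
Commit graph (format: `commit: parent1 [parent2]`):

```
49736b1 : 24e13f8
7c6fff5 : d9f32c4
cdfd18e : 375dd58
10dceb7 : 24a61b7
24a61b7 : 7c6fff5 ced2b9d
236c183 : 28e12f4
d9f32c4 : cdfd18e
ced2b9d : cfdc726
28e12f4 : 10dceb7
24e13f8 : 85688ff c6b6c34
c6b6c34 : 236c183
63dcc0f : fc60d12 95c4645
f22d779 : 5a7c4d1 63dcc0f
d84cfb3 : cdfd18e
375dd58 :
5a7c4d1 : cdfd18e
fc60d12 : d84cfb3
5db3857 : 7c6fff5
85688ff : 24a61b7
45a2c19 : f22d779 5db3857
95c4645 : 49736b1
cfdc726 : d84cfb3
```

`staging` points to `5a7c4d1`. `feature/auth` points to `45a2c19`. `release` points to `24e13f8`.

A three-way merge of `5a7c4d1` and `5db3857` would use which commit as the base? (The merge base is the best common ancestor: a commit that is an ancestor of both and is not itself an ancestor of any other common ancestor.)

Ancestors of 5a7c4d1: {375dd58, 5a7c4d1, cdfd18e}.
Ancestors of 5db3857: {375dd58, 5db3857, 7c6fff5, cdfd18e, d9f32c4}.
Common ancestors: {375dd58, cdfd18e}.
Among these, cdfd18e is not an ancestor of any other common ancestor — it is the merge base.

cdfd18e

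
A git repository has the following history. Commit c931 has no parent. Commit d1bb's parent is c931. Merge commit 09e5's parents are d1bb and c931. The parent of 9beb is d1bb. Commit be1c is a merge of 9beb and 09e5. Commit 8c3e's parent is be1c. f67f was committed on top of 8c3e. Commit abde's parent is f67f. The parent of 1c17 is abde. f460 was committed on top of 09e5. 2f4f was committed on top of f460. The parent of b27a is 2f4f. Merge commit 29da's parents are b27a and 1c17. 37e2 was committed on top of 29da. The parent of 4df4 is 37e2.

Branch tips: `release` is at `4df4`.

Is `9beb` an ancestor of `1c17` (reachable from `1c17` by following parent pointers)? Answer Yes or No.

Ancestors of 1c17 (commits reachable by following parents): {09e5, 1c17, 8c3e, 9beb, abde, be1c, c931, d1bb, f67f}.
9beb is in that set, so it is an ancestor of 1c17.

Yes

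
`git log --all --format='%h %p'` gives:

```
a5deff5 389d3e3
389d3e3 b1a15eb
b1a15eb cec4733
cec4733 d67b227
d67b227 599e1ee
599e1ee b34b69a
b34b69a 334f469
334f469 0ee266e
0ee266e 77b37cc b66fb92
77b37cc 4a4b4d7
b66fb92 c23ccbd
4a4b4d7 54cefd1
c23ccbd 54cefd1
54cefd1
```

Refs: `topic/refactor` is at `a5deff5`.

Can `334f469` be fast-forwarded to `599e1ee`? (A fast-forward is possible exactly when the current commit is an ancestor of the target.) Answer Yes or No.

Yes

A fast-forward from 334f469 to 599e1ee is possible iff 334f469 is an ancestor of 599e1ee.
Ancestors of 599e1ee: {0ee266e, 334f469, 4a4b4d7, 54cefd1, 599e1ee, 77b37cc, b34b69a, b66fb92, c23ccbd}.
334f469 is among them, so fast-forward is possible.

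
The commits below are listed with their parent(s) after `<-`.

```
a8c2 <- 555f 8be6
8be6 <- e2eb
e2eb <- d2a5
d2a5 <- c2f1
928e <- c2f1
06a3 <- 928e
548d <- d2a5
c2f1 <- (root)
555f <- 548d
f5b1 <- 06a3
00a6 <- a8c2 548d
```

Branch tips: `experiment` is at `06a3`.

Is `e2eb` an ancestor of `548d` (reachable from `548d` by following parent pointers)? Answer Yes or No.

Ancestors of 548d: {548d, c2f1, d2a5}.
e2eb is not in that set, so it is not an ancestor of 548d.

No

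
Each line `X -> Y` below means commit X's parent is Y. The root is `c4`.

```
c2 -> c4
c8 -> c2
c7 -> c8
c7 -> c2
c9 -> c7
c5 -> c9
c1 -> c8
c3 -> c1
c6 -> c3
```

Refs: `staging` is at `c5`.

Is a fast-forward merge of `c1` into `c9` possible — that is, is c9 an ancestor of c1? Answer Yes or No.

No

A fast-forward from c9 to c1 is possible iff c9 is an ancestor of c1.
Ancestors of c1: {c1, c2, c4, c8}.
c9 is not among them, so fast-forward is not possible.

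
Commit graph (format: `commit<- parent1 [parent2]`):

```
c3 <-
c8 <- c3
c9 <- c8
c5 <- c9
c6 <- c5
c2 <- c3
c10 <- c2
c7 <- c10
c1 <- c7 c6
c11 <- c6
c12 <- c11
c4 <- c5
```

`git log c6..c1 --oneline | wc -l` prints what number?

Reachable from c1: {c1, c10, c2, c3, c5, c6, c7, c8, c9}.
Reachable from c6: {c3, c5, c6, c8, c9}.
In c1's history but not c6's: {c1, c10, c2, c7} — 4 commits.

4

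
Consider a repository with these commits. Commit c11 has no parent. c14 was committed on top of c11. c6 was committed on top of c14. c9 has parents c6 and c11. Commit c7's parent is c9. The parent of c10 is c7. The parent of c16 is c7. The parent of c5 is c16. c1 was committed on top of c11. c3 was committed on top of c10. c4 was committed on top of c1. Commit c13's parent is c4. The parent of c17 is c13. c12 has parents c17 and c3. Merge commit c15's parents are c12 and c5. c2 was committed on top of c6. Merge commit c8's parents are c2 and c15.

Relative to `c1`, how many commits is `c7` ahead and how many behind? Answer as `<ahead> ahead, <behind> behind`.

Reachable from c7: {c11, c14, c6, c7, c9}.
Reachable from c1: {c1, c11}.
Only in c7's history (ahead): {c14, c6, c7, c9} — 4.
Only in c1's history (behind): {c1} — 1.

4 ahead, 1 behind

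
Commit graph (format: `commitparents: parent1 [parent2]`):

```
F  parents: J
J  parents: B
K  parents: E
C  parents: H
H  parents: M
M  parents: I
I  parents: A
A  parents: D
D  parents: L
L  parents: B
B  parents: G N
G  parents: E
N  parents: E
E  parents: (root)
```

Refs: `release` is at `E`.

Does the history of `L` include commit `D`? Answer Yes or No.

No

Ancestors of L: {B, E, G, L, N}.
D is not in that set, so it is not an ancestor of L.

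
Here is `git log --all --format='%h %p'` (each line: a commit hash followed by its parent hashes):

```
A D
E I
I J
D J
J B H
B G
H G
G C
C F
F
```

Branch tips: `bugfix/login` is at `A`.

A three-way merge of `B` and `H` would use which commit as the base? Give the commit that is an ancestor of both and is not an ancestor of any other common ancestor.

Ancestors of B: {B, C, F, G}.
Ancestors of H: {C, F, G, H}.
Common ancestors: {C, F, G}.
Among these, G is not an ancestor of any other common ancestor — it is the merge base.

G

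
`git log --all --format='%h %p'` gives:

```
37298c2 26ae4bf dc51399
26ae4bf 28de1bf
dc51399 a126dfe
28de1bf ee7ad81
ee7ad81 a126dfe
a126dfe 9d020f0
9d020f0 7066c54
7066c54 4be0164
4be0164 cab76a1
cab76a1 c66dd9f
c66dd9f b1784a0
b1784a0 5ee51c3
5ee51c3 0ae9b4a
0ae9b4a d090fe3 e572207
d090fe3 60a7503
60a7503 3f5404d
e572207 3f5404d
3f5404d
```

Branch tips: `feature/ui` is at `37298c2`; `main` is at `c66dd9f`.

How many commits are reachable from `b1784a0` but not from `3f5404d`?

Reachable from b1784a0: {0ae9b4a, 3f5404d, 5ee51c3, 60a7503, b1784a0, d090fe3, e572207}.
Reachable from 3f5404d: {3f5404d}.
In b1784a0's history but not 3f5404d's: {0ae9b4a, 5ee51c3, 60a7503, b1784a0, d090fe3, e572207} — 6 commits.

6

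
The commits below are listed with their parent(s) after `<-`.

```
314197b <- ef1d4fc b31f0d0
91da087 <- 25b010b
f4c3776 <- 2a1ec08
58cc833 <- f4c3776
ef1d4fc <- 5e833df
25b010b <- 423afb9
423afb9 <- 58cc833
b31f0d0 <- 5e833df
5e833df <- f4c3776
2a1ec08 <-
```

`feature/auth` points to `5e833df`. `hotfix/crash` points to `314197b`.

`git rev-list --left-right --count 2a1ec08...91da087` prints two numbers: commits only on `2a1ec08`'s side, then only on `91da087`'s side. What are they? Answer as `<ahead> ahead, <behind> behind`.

Reachable from 2a1ec08: {2a1ec08}.
Reachable from 91da087: {25b010b, 2a1ec08, 423afb9, 58cc833, 91da087, f4c3776}.
Only in 2a1ec08's history (ahead): {} — 0.
Only in 91da087's history (behind): {25b010b, 423afb9, 58cc833, 91da087, f4c3776} — 5.

0 ahead, 5 behind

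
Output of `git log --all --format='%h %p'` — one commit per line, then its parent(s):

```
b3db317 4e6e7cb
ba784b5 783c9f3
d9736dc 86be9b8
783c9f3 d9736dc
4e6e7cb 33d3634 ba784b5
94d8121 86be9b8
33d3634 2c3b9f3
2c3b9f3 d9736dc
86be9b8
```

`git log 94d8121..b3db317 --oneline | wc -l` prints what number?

Reachable from b3db317: {2c3b9f3, 33d3634, 4e6e7cb, 783c9f3, 86be9b8, b3db317, ba784b5, d9736dc}.
Reachable from 94d8121: {86be9b8, 94d8121}.
In b3db317's history but not 94d8121's: {2c3b9f3, 33d3634, 4e6e7cb, 783c9f3, b3db317, ba784b5, d9736dc} — 7 commits.

7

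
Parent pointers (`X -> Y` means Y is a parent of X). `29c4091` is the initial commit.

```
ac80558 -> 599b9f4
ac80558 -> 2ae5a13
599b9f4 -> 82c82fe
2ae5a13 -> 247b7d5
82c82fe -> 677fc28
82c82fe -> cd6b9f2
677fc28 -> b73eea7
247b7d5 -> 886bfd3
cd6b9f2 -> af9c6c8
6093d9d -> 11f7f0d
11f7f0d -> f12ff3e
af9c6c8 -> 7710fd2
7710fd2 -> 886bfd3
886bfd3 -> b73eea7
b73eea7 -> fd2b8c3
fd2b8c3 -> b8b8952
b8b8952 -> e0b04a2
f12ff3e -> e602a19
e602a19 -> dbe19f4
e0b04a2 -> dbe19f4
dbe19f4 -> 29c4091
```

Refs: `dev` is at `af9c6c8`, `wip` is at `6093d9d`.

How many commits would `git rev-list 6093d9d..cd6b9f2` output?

Reachable from cd6b9f2: {29c4091, 7710fd2, 886bfd3, af9c6c8, b73eea7, b8b8952, cd6b9f2, dbe19f4, e0b04a2, fd2b8c3}.
Reachable from 6093d9d: {11f7f0d, 29c4091, 6093d9d, dbe19f4, e602a19, f12ff3e}.
In cd6b9f2's history but not 6093d9d's: {7710fd2, 886bfd3, af9c6c8, b73eea7, b8b8952, cd6b9f2, e0b04a2, fd2b8c3} — 8 commits.

8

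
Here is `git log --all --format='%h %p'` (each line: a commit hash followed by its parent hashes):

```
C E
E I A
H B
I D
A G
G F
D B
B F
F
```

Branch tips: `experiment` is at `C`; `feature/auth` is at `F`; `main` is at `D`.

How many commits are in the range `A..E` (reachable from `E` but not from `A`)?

Reachable from E: {A, B, D, E, F, G, I}.
Reachable from A: {A, F, G}.
In E's history but not A's: {B, D, E, I} — 4 commits.

4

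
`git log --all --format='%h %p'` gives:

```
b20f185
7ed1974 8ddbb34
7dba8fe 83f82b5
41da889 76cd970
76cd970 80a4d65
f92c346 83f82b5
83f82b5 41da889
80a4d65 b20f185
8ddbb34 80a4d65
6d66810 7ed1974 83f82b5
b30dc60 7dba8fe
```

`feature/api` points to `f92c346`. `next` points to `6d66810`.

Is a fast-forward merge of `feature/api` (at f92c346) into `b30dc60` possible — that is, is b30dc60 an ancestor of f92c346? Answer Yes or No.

A fast-forward from b30dc60 to f92c346 is possible iff b30dc60 is an ancestor of f92c346.
Ancestors of f92c346: {41da889, 76cd970, 80a4d65, 83f82b5, b20f185, f92c346}.
b30dc60 is not among them, so fast-forward is not possible.

No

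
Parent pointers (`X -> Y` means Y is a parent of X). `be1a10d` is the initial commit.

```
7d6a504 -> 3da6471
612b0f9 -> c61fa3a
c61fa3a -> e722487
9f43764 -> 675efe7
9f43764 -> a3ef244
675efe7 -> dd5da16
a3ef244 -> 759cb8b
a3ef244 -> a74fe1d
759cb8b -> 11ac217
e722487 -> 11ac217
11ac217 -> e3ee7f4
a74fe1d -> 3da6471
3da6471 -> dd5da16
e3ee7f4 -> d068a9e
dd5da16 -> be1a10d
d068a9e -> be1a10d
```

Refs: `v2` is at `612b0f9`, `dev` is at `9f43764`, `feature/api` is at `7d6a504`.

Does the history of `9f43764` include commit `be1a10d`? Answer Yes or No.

Yes

Ancestors of 9f43764 (commits reachable by following parents): {11ac217, 3da6471, 675efe7, 759cb8b, 9f43764, a3ef244, a74fe1d, be1a10d, d068a9e, dd5da16, e3ee7f4}.
be1a10d is in that set, so it is an ancestor of 9f43764.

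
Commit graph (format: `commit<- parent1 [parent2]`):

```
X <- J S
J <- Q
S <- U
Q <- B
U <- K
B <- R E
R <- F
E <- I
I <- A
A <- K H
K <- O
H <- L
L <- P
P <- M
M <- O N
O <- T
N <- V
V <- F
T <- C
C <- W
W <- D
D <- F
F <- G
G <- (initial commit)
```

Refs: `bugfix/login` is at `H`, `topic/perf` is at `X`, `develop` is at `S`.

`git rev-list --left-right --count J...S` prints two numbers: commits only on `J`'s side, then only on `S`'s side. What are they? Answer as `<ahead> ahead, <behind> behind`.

13 ahead, 2 behind

Reachable from J: {A, B, C, D, E, F, G, H, I, J, K, L, M, N, O, P, Q, R, T, V, W}.
Reachable from S: {C, D, F, G, K, O, S, T, U, W}.
Only in J's history (ahead): {A, B, E, H, I, J, L, M, N, P, Q, R, V} — 13.
Only in S's history (behind): {S, U} — 2.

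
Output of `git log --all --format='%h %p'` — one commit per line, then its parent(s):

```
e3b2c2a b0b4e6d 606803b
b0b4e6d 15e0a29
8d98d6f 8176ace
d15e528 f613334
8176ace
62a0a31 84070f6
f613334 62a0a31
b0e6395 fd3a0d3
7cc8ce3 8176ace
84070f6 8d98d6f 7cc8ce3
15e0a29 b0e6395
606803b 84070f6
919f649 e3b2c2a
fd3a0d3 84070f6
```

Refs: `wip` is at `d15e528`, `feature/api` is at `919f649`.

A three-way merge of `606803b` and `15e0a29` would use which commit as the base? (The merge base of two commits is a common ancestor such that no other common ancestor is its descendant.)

84070f6

Ancestors of 606803b: {606803b, 7cc8ce3, 8176ace, 84070f6, 8d98d6f}.
Ancestors of 15e0a29: {15e0a29, 7cc8ce3, 8176ace, 84070f6, 8d98d6f, b0e6395, fd3a0d3}.
Common ancestors: {7cc8ce3, 8176ace, 84070f6, 8d98d6f}.
Among these, 84070f6 is not an ancestor of any other common ancestor — it is the merge base.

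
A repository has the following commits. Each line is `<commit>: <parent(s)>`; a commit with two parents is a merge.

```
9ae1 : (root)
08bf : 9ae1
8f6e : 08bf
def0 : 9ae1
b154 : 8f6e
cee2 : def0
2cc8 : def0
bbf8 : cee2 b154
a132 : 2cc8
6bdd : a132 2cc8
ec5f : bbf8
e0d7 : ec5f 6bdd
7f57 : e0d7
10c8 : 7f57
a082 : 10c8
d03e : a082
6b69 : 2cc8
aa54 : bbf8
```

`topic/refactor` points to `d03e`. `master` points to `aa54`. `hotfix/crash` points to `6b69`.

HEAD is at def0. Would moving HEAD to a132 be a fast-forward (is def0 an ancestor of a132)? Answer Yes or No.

A fast-forward from def0 to a132 is possible iff def0 is an ancestor of a132.
Ancestors of a132: {2cc8, 9ae1, a132, def0}.
def0 is among them, so fast-forward is possible.

Yes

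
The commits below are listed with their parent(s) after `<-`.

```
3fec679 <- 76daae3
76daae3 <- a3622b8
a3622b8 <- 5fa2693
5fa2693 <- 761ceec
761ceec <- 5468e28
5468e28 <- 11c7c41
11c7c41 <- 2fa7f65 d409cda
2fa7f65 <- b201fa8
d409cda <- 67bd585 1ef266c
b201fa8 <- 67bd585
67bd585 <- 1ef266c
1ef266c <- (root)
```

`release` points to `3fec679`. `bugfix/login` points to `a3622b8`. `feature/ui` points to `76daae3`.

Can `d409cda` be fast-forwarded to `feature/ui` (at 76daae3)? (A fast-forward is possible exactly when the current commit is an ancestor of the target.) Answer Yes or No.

A fast-forward from d409cda to 76daae3 is possible iff d409cda is an ancestor of 76daae3.
Ancestors of 76daae3: {11c7c41, 1ef266c, 2fa7f65, 5468e28, 5fa2693, 67bd585, 761ceec, 76daae3, a3622b8, b201fa8, d409cda}.
d409cda is among them, so fast-forward is possible.

Yes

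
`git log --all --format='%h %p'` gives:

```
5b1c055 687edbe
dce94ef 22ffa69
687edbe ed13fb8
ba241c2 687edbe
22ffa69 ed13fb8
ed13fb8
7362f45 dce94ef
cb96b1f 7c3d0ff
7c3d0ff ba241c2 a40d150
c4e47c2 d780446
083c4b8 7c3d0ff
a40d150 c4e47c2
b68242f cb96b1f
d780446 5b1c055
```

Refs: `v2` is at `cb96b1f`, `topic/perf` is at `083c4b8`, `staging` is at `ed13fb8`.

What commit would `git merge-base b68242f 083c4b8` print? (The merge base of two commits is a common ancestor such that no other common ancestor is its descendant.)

Ancestors of b68242f: {5b1c055, 687edbe, 7c3d0ff, a40d150, b68242f, ba241c2, c4e47c2, cb96b1f, d780446, ed13fb8}.
Ancestors of 083c4b8: {083c4b8, 5b1c055, 687edbe, 7c3d0ff, a40d150, ba241c2, c4e47c2, d780446, ed13fb8}.
Common ancestors: {5b1c055, 687edbe, 7c3d0ff, a40d150, ba241c2, c4e47c2, d780446, ed13fb8}.
Among these, 7c3d0ff is not an ancestor of any other common ancestor — it is the merge base.

7c3d0ff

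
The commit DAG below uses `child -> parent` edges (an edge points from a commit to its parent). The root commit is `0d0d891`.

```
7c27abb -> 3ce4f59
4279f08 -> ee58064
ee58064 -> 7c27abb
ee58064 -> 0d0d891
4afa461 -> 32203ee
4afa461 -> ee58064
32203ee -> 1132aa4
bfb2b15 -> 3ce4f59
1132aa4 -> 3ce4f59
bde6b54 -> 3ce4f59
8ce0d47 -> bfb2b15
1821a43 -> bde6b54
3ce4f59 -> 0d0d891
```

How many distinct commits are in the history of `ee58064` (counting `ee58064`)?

Walking parent pointers from ee58064: reachable set = {0d0d891, 3ce4f59, 7c27abb, ee58064}.
That is 4 commits.

4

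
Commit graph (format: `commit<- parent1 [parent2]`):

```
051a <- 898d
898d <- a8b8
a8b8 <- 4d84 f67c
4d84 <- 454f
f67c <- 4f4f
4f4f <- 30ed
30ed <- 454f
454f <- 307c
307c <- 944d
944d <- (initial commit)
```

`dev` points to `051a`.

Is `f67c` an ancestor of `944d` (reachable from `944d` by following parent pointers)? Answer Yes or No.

No

Ancestors of 944d: {944d}.
f67c is not in that set, so it is not an ancestor of 944d.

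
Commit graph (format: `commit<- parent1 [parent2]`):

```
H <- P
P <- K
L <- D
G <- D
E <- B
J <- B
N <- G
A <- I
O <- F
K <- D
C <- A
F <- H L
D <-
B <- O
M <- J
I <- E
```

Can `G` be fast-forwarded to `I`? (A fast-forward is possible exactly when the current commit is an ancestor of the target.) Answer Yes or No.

No

A fast-forward from G to I is possible iff G is an ancestor of I.
Ancestors of I: {B, D, E, F, H, I, K, L, O, P}.
G is not among them, so fast-forward is not possible.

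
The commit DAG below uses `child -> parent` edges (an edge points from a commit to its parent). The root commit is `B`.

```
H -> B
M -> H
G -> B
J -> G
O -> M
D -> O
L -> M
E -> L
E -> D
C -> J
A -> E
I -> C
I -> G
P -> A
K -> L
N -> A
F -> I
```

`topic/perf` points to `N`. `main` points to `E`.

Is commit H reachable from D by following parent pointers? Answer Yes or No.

Yes

Ancestors of D (commits reachable by following parents): {B, D, H, M, O}.
H is in that set, so it is an ancestor of D.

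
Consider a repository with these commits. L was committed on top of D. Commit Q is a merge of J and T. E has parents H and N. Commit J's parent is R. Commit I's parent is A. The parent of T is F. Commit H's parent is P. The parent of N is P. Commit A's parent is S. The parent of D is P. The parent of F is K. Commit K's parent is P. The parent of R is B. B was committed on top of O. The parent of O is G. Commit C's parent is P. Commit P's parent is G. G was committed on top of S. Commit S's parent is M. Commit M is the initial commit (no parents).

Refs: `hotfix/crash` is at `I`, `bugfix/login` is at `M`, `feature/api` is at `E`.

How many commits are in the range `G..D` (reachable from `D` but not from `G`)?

2

Reachable from D: {D, G, M, P, S}.
Reachable from G: {G, M, S}.
In D's history but not G's: {D, P} — 2 commits.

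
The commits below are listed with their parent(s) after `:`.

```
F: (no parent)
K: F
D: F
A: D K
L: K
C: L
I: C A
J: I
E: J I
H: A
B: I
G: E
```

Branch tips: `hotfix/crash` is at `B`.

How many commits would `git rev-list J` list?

Walking parent pointers from J: reachable set = {A, C, D, F, I, J, K, L}.
That is 8 commits.

8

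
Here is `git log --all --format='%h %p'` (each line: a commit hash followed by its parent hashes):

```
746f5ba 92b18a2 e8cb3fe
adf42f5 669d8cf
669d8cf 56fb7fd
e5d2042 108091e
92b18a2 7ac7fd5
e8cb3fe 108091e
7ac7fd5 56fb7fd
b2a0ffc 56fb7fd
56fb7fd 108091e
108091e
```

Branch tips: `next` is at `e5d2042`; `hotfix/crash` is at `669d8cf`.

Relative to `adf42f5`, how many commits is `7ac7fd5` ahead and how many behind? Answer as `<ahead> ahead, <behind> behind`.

Reachable from 7ac7fd5: {108091e, 56fb7fd, 7ac7fd5}.
Reachable from adf42f5: {108091e, 56fb7fd, 669d8cf, adf42f5}.
Only in 7ac7fd5's history (ahead): {7ac7fd5} — 1.
Only in adf42f5's history (behind): {669d8cf, adf42f5} — 2.

1 ahead, 2 behind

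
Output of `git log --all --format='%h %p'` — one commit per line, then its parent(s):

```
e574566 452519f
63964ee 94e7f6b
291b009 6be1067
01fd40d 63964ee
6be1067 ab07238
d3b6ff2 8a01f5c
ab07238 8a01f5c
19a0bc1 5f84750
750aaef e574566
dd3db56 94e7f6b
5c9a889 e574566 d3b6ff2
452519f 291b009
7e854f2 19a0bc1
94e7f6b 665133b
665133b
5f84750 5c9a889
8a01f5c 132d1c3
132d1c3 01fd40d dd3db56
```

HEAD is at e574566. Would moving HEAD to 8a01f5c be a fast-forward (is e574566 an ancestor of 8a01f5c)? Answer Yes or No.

No

A fast-forward from e574566 to 8a01f5c is possible iff e574566 is an ancestor of 8a01f5c.
Ancestors of 8a01f5c: {01fd40d, 132d1c3, 63964ee, 665133b, 8a01f5c, 94e7f6b, dd3db56}.
e574566 is not among them, so fast-forward is not possible.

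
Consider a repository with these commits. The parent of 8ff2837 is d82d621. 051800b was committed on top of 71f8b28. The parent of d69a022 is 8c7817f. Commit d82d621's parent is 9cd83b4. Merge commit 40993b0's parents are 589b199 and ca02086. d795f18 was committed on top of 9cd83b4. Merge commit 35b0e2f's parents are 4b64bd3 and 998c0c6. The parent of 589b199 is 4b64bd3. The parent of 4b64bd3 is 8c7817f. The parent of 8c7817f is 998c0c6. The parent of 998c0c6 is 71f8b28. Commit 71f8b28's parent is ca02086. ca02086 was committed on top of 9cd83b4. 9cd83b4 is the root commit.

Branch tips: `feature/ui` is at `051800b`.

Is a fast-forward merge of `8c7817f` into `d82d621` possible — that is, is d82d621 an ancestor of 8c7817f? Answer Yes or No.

A fast-forward from d82d621 to 8c7817f is possible iff d82d621 is an ancestor of 8c7817f.
Ancestors of 8c7817f: {71f8b28, 8c7817f, 998c0c6, 9cd83b4, ca02086}.
d82d621 is not among them, so fast-forward is not possible.

No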